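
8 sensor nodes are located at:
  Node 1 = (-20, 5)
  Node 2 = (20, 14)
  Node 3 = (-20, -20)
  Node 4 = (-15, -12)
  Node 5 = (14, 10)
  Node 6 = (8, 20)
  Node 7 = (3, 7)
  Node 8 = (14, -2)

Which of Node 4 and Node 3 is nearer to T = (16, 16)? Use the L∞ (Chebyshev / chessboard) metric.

d(T, Node 4) = max(31, 28) = 31
d(T, Node 3) = max(36, 36) = 36
31 < 36, so Node 4 is closer.

Node 4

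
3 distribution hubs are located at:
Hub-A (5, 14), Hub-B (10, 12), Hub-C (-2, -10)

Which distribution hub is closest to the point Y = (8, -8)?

Hub-C

Squared Euclidean distances:
d²(Y, Hub-A) = (8−5)² + (-8−14)² = 9 + 484 = 493
d²(Y, Hub-B) = (8−10)² + (-8−12)² = 4 + 400 = 404
d²(Y, Hub-C) = (8−(-2))² + (-8−(-10))² = 100 + 4 = 104
The smallest is to Hub-C, so Y lies in the Voronoi region of Hub-C.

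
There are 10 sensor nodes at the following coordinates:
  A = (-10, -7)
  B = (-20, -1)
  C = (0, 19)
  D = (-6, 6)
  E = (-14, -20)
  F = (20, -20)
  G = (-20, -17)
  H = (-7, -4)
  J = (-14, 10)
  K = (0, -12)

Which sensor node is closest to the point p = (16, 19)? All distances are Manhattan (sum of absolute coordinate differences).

d(p,A) = 26 + 26 = 52
d(p,B) = 36 + 20 = 56
d(p,C) = 16 + 0 = 16
d(p,D) = 22 + 13 = 35
d(p,E) = 30 + 39 = 69
d(p,F) = 4 + 39 = 43
d(p,G) = 36 + 36 = 72
d(p,H) = 23 + 23 = 46
d(p,J) = 30 + 9 = 39
d(p,K) = 16 + 31 = 47
C is nearest.

C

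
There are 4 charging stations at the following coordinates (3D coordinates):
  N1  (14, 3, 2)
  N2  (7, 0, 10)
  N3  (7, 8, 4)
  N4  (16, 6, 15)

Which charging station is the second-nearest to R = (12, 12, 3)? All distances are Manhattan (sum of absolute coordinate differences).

N1

d(R,N1) = |12−14| + |12−3| + |3−2| = 2 + 9 + 1 = 12
d(R,N2) = |12−7| + |12−0| + |3−10| = 5 + 12 + 7 = 24
d(R,N3) = |12−7| + |12−8| + |3−4| = 5 + 4 + 1 = 10
d(R,N4) = |12−16| + |12−6| + |3−15| = 4 + 6 + 12 = 22
Sorted ascending: N3, N1, N4, … — the second-nearest is N1.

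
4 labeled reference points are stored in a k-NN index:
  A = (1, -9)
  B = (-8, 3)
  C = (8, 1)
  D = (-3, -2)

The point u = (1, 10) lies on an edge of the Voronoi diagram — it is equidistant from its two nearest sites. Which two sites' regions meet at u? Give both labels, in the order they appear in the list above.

Squared distances from u to each site:
|uA|² = (1−1)² + (10−(-9))² = 0 + 361 = 361
|uB|² = (1−(-8))² + (10−3)² = 81 + 49 = 130
|uC|² = (1−8)² + (10−1)² = 49 + 81 = 130
|uD|² = (1−(-3))² + (10−(-2))² = 16 + 144 = 160
u is equidistant from B and C (both at squared distance 130), and every other site is strictly farther — so u lies on the B–C Voronoi edge.

B and C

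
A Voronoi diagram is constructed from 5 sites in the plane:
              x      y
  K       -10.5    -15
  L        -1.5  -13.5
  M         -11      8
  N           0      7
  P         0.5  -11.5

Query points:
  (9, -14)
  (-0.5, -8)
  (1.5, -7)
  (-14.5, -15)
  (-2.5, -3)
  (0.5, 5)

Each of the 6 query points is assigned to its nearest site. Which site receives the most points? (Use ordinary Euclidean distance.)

P

(9, -14) — d² to each: K:381.25, L:110.5, M:884, N:522, P:78.5 → nearest is P
(-0.5, -8) — d² to each: K:149, L:31.25, M:366.25, N:225.25, P:13.25 → nearest is P
(1.5, -7) — d² to each: K:208, L:51.25, M:381.25, N:198.25, P:21.25 → nearest is P
(-14.5, -15) — d² to each: K:16, L:171.25, M:541.25, N:694.25, P:237.25 → nearest is K
(-2.5, -3) — d² to each: K:208, L:111.25, M:193.25, N:106.25, P:81.25 → nearest is P
(0.5, 5) — d² to each: K:521, L:346.25, M:141.25, N:4.25, P:272.25 → nearest is N
Tally — K:1, N:1, P:4. P captures the most (4).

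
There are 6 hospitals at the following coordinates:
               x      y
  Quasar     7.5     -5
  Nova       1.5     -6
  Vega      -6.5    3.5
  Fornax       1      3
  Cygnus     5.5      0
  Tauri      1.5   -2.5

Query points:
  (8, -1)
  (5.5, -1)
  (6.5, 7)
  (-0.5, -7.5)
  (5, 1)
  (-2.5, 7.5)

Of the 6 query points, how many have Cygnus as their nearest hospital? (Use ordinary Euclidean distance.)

3

(8, -1) — d² to each: Quasar:16.25, Nova:67.25, Vega:230.5, Fornax:65, Cygnus:7.25, Tauri:44.5 → nearest is Cygnus
(5.5, -1) — d² to each: Quasar:20, Nova:41, Vega:164.25, Fornax:36.25, Cygnus:1, Tauri:18.25 → nearest is Cygnus
(6.5, 7) — d² to each: Quasar:145, Nova:194, Vega:181.25, Fornax:46.25, Cygnus:50, Tauri:115.25 → nearest is Fornax
(-0.5, -7.5) — d² to each: Quasar:70.25, Nova:6.25, Vega:157, Fornax:112.5, Cygnus:92.25, Tauri:29 → nearest is Nova
(5, 1) — d² to each: Quasar:42.25, Nova:61.25, Vega:138.5, Fornax:20, Cygnus:1.25, Tauri:24.5 → nearest is Cygnus
(-2.5, 7.5) — d² to each: Quasar:256.25, Nova:198.25, Vega:32, Fornax:32.5, Cygnus:120.25, Tauri:116 → nearest is Vega
3 of the 6 points have Cygnus as nearest.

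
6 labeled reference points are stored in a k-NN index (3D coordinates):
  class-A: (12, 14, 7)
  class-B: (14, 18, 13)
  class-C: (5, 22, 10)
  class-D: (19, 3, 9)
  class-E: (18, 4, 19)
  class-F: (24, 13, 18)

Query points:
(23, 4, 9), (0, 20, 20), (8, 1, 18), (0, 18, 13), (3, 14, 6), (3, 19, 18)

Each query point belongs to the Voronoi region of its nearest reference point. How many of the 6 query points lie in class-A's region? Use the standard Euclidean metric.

(23, 4, 9) — d² to each: class-A:225, class-B:293, class-C:649, class-D:17, class-E:125, class-F:163 → nearest is class-D
(0, 20, 20) — d² to each: class-A:349, class-B:249, class-C:129, class-D:771, class-E:581, class-F:629 → nearest is class-C
(8, 1, 18) — d² to each: class-A:306, class-B:350, class-C:514, class-D:206, class-E:110, class-F:400 → nearest is class-E
(0, 18, 13) — d² to each: class-A:196, class-B:196, class-C:50, class-D:602, class-E:556, class-F:626 → nearest is class-C
(3, 14, 6) — d² to each: class-A:82, class-B:186, class-C:84, class-D:386, class-E:494, class-F:586 → nearest is class-A
(3, 19, 18) — d² to each: class-A:227, class-B:147, class-C:77, class-D:593, class-E:451, class-F:477 → nearest is class-C
1 of the 6 points has class-A as nearest.

1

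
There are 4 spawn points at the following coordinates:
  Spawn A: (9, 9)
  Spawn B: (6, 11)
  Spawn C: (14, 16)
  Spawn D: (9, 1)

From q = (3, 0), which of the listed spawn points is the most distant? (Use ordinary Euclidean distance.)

Since √ is increasing, it suffices to compare squared distances:
d²(q, Spawn A) = 36 + 81 = 117
d²(q, Spawn B) = 9 + 121 = 130
d²(q, Spawn C) = 121 + 256 = 377
d²(q, Spawn D) = 36 + 1 = 37
The largest is to Spawn C.

Spawn C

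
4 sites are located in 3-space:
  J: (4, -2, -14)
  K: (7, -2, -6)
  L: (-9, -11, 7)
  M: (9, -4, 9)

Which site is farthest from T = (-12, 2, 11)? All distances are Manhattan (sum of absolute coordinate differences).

d(T,J) = |-12−4| + |2−(-2)| + |11−(-14)| = 16 + 4 + 25 = 45
d(T,K) = |-12−7| + |2−(-2)| + |11−(-6)| = 19 + 4 + 17 = 40
d(T,L) = |-12−(-9)| + |2−(-11)| + |11−7| = 3 + 13 + 4 = 20
d(T,M) = |-12−9| + |2−(-4)| + |11−9| = 21 + 6 + 2 = 29
The largest is to J.

J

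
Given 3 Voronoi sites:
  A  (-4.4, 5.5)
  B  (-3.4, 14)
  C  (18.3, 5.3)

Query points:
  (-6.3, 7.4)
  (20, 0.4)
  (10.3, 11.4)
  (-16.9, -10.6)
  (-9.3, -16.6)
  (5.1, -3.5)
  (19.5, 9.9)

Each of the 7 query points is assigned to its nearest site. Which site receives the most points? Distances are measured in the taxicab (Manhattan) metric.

A

(-6.3, 7.4) — d to each: A:3.8, B:9.5, C:26.7 → nearest is A
(20, 0.4) — d to each: A:29.5, B:37, C:6.6 → nearest is C
(10.3, 11.4) — d to each: A:20.6, B:16.3, C:14.1 → nearest is C
(-16.9, -10.6) — d to each: A:28.6, B:38.1, C:51.1 → nearest is A
(-9.3, -16.6) — d to each: A:27, B:36.5, C:49.5 → nearest is A
(5.1, -3.5) — d to each: A:18.5, B:26, C:22 → nearest is A
(19.5, 9.9) — d to each: A:28.3, B:27, C:5.8 → nearest is C
Tally — A:4, C:3. A captures the most (4).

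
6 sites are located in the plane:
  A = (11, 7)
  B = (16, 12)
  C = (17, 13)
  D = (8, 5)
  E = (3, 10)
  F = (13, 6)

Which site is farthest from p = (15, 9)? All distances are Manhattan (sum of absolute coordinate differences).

d(p,A) = |15−11| + |9−7| = 4 + 2 = 6
d(p,B) = |15−16| + |9−12| = 1 + 3 = 4
d(p,C) = |15−17| + |9−13| = 2 + 4 = 6
d(p,D) = |15−8| + |9−5| = 7 + 4 = 11
d(p,E) = |15−3| + |9−10| = 12 + 1 = 13
d(p,F) = |15−13| + |9−6| = 2 + 3 = 5
The largest is to E.

E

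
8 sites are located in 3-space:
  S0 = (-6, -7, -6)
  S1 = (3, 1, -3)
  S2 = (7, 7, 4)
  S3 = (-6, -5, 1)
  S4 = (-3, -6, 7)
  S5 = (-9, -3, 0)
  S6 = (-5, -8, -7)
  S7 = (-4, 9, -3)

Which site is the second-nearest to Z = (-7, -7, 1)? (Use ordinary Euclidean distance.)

S5

Since √ is increasing, it suffices to compare squared distances:
|ZS0|² = (-7−(-6))² + (-7−(-7))² + (1−(-6))² = 1 + 0 + 49 = 50
|ZS1|² = (-7−3)² + (-7−1)² + (1−(-3))² = 100 + 64 + 16 = 180
|ZS2|² = (-7−7)² + (-7−7)² + (1−4)² = 196 + 196 + 9 = 401
|ZS3|² = (-7−(-6))² + (-7−(-5))² + (1−1)² = 1 + 4 + 0 = 5
|ZS4|² = (-7−(-3))² + (-7−(-6))² + (1−7)² = 16 + 1 + 36 = 53
|ZS5|² = (-7−(-9))² + (-7−(-3))² + (1−0)² = 4 + 16 + 1 = 21
|ZS6|² = (-7−(-5))² + (-7−(-8))² + (1−(-7))² = 4 + 1 + 64 = 69
|ZS7|² = (-7−(-4))² + (-7−9)² + (1−(-3))² = 9 + 256 + 16 = 281
Sorted ascending: S3, S5, S0, … — the second-nearest is S5.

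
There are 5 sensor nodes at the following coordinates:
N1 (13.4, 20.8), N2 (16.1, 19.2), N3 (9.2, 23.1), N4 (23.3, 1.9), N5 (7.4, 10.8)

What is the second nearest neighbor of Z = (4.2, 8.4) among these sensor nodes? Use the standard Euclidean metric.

N1

Since √ is increasing, it suffices to compare squared distances:
|ZN1|² = (4.2−13.4)² + (8.4−20.8)² = 84.64 + 153.76 = 238.4
|ZN2|² = (4.2−16.1)² + (8.4−19.2)² = 141.61 + 116.64 = 258.25
|ZN3|² = (4.2−9.2)² + (8.4−23.1)² = 25 + 216.09 = 241.09
|ZN4|² = (4.2−23.3)² + (8.4−1.9)² = 364.81 + 42.25 = 407.06
|ZN5|² = (4.2−7.4)² + (8.4−10.8)² = 10.24 + 5.76 = 16
Sorted ascending: N5, N1, N3, … — the second-nearest is N1.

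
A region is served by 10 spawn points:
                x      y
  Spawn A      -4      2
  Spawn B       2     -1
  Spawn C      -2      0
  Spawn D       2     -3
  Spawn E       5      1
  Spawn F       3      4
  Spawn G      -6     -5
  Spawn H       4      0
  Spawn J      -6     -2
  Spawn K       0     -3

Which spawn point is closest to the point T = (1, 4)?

Spawn F

Since √ is increasing, it suffices to compare squared distances:
d²(T, Spawn A) = 25 + 4 = 29
d²(T, Spawn B) = 1 + 25 = 26
d²(T, Spawn C) = 9 + 16 = 25
d²(T, Spawn D) = 1 + 49 = 50
d²(T, Spawn E) = 16 + 9 = 25
d²(T, Spawn F) = 4 + 0 = 4
d²(T, Spawn G) = 49 + 81 = 130
d²(T, Spawn H) = 9 + 16 = 25
d²(T, Spawn J) = 49 + 36 = 85
d²(T, Spawn K) = 1 + 49 = 50
The smallest is to Spawn F, so T lies in the Voronoi region of Spawn F.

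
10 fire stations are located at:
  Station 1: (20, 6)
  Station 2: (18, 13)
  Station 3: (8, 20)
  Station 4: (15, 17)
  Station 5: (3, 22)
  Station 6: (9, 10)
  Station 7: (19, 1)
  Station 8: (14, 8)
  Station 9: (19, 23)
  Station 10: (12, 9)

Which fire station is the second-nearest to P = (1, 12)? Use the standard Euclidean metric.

Since √ is increasing, it suffices to compare squared distances:
d²(P, Station 1) = (1−20)² + (12−6)² = 361 + 36 = 397
d²(P, Station 2) = (1−18)² + (12−13)² = 289 + 1 = 290
d²(P, Station 3) = (1−8)² + (12−20)² = 49 + 64 = 113
d²(P, Station 4) = (1−15)² + (12−17)² = 196 + 25 = 221
d²(P, Station 5) = (1−3)² + (12−22)² = 4 + 100 = 104
d²(P, Station 6) = (1−9)² + (12−10)² = 64 + 4 = 68
d²(P, Station 7) = (1−19)² + (12−1)² = 324 + 121 = 445
d²(P, Station 8) = (1−14)² + (12−8)² = 169 + 16 = 185
d²(P, Station 9) = (1−19)² + (12−23)² = 324 + 121 = 445
d²(P, Station 10) = (1−12)² + (12−9)² = 121 + 9 = 130
Sorted ascending: Station 6, Station 5, Station 3, … — the second-nearest is Station 5.

Station 5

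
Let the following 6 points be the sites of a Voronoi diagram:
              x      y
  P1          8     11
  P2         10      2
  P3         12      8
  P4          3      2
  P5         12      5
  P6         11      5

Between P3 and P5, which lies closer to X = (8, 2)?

P5

Compare squared distances:
|XP3|² = (8−12)² + (2−8)² = 16 + 36 = 52
|XP5|² = (8−12)² + (2−5)² = 16 + 9 = 25
52 > 25, so P5 is closer.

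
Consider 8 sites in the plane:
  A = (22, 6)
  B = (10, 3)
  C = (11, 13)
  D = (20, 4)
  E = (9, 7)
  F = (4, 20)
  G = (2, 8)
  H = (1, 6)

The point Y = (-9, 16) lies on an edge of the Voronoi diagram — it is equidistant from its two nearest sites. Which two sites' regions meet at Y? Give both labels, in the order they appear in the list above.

F and G

Squared distances from Y to each site:
|YA|² = (-9−22)² + (16−6)² = 961 + 100 = 1061
|YB|² = (-9−10)² + (16−3)² = 361 + 169 = 530
|YC|² = (-9−11)² + (16−13)² = 400 + 9 = 409
|YD|² = (-9−20)² + (16−4)² = 841 + 144 = 985
|YE|² = (-9−9)² + (16−7)² = 324 + 81 = 405
|YF|² = (-9−4)² + (16−20)² = 169 + 16 = 185
|YG|² = (-9−2)² + (16−8)² = 121 + 64 = 185
|YH|² = (-9−1)² + (16−6)² = 100 + 100 = 200
Y is equidistant from F and G (both at squared distance 185), and every other site is strictly farther — so Y lies on the F–G Voronoi edge.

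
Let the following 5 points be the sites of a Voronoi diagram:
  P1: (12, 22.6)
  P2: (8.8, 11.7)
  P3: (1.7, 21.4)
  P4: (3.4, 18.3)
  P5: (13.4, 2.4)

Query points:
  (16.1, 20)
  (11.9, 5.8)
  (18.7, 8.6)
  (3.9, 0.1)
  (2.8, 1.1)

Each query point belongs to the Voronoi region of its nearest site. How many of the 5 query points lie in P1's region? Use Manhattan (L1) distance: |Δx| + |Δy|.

1

(16.1, 20) — d to each: P1:6.7, P2:15.6, P3:15.8, P4:14.4, P5:20.3 → nearest is P1
(11.9, 5.8) — d to each: P1:16.9, P2:9, P3:25.8, P4:21, P5:4.9 → nearest is P5
(18.7, 8.6) — d to each: P1:20.7, P2:13, P3:29.8, P4:25, P5:11.5 → nearest is P5
(3.9, 0.1) — d to each: P1:30.6, P2:16.5, P3:23.5, P4:18.7, P5:11.8 → nearest is P5
(2.8, 1.1) — d to each: P1:30.7, P2:16.6, P3:21.4, P4:17.8, P5:11.9 → nearest is P5
1 of the 5 points has P1 as nearest.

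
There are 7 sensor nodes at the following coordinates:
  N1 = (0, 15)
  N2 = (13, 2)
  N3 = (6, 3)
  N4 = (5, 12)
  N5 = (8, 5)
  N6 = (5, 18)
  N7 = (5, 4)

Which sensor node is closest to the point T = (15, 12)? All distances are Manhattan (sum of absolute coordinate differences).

N4

d(T,N1) = |15−0| + |12−15| = 15 + 3 = 18
d(T,N2) = |15−13| + |12−2| = 2 + 10 = 12
d(T,N3) = |15−6| + |12−3| = 9 + 9 = 18
d(T,N4) = |15−5| + |12−12| = 10 + 0 = 10
d(T,N5) = |15−8| + |12−5| = 7 + 7 = 14
d(T,N6) = |15−5| + |12−18| = 10 + 6 = 16
d(T,N7) = |15−5| + |12−4| = 10 + 8 = 18
N4 is nearest.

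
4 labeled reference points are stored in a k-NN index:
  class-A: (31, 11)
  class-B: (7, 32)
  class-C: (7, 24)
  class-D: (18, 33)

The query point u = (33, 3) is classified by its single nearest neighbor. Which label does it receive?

Squared Euclidean distances:
d²(u, class-A) = (33−31)² + (3−11)² = 4 + 64 = 68
d²(u, class-B) = (33−7)² + (3−32)² = 676 + 841 = 1517
d²(u, class-C) = (33−7)² + (3−24)² = 676 + 441 = 1117
d²(u, class-D) = (33−18)² + (3−33)² = 225 + 900 = 1125
class-A is nearest.

class-A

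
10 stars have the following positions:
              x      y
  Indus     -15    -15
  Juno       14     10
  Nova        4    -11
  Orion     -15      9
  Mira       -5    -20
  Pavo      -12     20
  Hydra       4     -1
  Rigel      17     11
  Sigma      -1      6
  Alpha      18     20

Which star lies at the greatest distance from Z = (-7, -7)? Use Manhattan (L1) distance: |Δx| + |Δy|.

d(Z, Indus) = |-7−(-15)| + |-7−(-15)| = 8 + 8 = 16
d(Z, Juno) = |-7−14| + |-7−10| = 21 + 17 = 38
d(Z, Nova) = |-7−4| + |-7−(-11)| = 11 + 4 = 15
d(Z, Orion) = |-7−(-15)| + |-7−9| = 8 + 16 = 24
d(Z, Mira) = |-7−(-5)| + |-7−(-20)| = 2 + 13 = 15
d(Z, Pavo) = |-7−(-12)| + |-7−20| = 5 + 27 = 32
d(Z, Hydra) = |-7−4| + |-7−(-1)| = 11 + 6 = 17
d(Z, Rigel) = |-7−17| + |-7−11| = 24 + 18 = 42
d(Z, Sigma) = |-7−(-1)| + |-7−6| = 6 + 13 = 19
d(Z, Alpha) = |-7−18| + |-7−20| = 25 + 27 = 52
The largest is to Alpha.

Alpha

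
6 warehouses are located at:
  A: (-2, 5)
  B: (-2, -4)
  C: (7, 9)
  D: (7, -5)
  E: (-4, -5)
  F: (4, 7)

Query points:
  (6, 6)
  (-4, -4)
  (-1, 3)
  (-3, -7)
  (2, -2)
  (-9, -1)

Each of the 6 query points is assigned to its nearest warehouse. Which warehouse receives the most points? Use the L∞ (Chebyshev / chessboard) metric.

(6, 6) — d to each: A:8, B:10, C:3, D:11, E:11, F:2 → nearest is F
(-4, -4) — d to each: A:9, B:2, C:13, D:11, E:1, F:11 → nearest is E
(-1, 3) — d to each: A:2, B:7, C:8, D:8, E:8, F:5 → nearest is A
(-3, -7) — d to each: A:12, B:3, C:16, D:10, E:2, F:14 → nearest is E
(2, -2) — d to each: A:7, B:4, C:11, D:5, E:6, F:9 → nearest is B
(-9, -1) — d to each: A:7, B:7, C:16, D:16, E:5, F:13 → nearest is E
Tally — A:1, B:1, E:3, F:1. E captures the most (3).

E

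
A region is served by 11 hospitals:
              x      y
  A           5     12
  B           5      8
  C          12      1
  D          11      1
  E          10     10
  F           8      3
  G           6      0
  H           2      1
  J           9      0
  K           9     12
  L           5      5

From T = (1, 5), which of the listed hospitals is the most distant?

C

Since √ is increasing, it suffices to compare squared distances:
|TA|² = (1−5)² + (5−12)² = 16 + 49 = 65
|TB|² = (1−5)² + (5−8)² = 16 + 9 = 25
|TC|² = (1−12)² + (5−1)² = 121 + 16 = 137
|TD|² = (1−11)² + (5−1)² = 100 + 16 = 116
|TE|² = (1−10)² + (5−10)² = 81 + 25 = 106
|TF|² = (1−8)² + (5−3)² = 49 + 4 = 53
|TG|² = (1−6)² + (5−0)² = 25 + 25 = 50
|TH|² = (1−2)² + (5−1)² = 1 + 16 = 17
|TJ|² = (1−9)² + (5−0)² = 64 + 25 = 89
|TK|² = (1−9)² + (5−12)² = 64 + 49 = 113
|TL|² = (1−5)² + (5−5)² = 16 + 0 = 16
The largest is to C.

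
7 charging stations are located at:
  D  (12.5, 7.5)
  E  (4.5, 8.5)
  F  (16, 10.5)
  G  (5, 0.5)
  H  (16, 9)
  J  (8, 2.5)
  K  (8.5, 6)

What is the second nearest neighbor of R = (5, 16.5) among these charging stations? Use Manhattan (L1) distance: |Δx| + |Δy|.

d(R,D) = |5−12.5| + |16.5−7.5| = 7.5 + 9 = 16.5
d(R,E) = |5−4.5| + |16.5−8.5| = 0.5 + 8 = 8.5
d(R,F) = |5−16| + |16.5−10.5| = 11 + 6 = 17
d(R,G) = |5−5| + |16.5−0.5| = 0 + 16 = 16
d(R,H) = |5−16| + |16.5−9| = 11 + 7.5 = 18.5
d(R,J) = |5−8| + |16.5−2.5| = 3 + 14 = 17
d(R,K) = |5−8.5| + |16.5−6| = 3.5 + 10.5 = 14
Sorted ascending: E, K, G, … — the second-nearest is K.

K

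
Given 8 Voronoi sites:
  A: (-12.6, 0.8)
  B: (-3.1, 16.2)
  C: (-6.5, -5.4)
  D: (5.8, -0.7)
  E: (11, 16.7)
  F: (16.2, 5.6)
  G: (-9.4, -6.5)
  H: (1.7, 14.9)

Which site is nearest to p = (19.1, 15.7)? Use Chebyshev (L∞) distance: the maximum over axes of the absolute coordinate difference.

d(p,A) = max(31.7, 14.9) = 31.7
d(p,B) = max(22.2, 0.5) = 22.2
d(p,C) = max(25.6, 21.1) = 25.6
d(p,D) = max(13.3, 16.4) = 16.4
d(p,E) = max(8.1, 1) = 8.1
d(p,F) = max(2.9, 10.1) = 10.1
d(p,G) = max(28.5, 22.2) = 28.5
d(p,H) = max(17.4, 0.8) = 17.4
E is nearest.

E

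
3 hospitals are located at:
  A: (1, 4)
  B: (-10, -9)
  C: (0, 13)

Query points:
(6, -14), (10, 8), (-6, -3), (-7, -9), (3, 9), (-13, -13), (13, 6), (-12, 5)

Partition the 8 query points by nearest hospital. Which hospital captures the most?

(6, -14) — d² to each: A:349, B:281, C:765 → nearest is B
(10, 8) — d² to each: A:97, B:689, C:125 → nearest is A
(-6, -3) — d² to each: A:98, B:52, C:292 → nearest is B
(-7, -9) — d² to each: A:233, B:9, C:533 → nearest is B
(3, 9) — d² to each: A:29, B:493, C:25 → nearest is C
(-13, -13) — d² to each: A:485, B:25, C:845 → nearest is B
(13, 6) — d² to each: A:148, B:754, C:218 → nearest is A
(-12, 5) — d² to each: A:170, B:200, C:208 → nearest is A
Tally — A:3, B:4, C:1. B captures the most (4).

B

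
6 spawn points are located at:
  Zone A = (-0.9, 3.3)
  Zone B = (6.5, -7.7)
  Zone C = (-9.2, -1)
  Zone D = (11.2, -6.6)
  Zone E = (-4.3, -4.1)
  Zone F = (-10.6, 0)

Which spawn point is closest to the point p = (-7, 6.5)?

Squared Euclidean distances:
d²(p, Zone A) = 37.21 + 10.24 = 47.45
d²(p, Zone B) = 182.25 + 201.64 = 383.89
d²(p, Zone C) = 4.84 + 56.25 = 61.09
d²(p, Zone D) = 331.24 + 171.61 = 502.85
d²(p, Zone E) = 7.29 + 112.36 = 119.65
d²(p, Zone F) = 12.96 + 42.25 = 55.21
The smallest is to Zone A, so p lies in the Voronoi region of Zone A.

Zone A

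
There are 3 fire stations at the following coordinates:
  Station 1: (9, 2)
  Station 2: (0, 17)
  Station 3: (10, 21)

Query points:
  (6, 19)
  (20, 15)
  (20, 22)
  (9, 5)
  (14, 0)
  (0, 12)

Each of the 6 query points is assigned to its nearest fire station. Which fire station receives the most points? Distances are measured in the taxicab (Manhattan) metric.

Station 3

(6, 19) — d to each: Station 1:20, Station 2:8, Station 3:6 → nearest is Station 3
(20, 15) — d to each: Station 1:24, Station 2:22, Station 3:16 → nearest is Station 3
(20, 22) — d to each: Station 1:31, Station 2:25, Station 3:11 → nearest is Station 3
(9, 5) — d to each: Station 1:3, Station 2:21, Station 3:17 → nearest is Station 1
(14, 0) — d to each: Station 1:7, Station 2:31, Station 3:25 → nearest is Station 1
(0, 12) — d to each: Station 1:19, Station 2:5, Station 3:19 → nearest is Station 2
Tally — Station 1:2, Station 2:1, Station 3:3. Station 3 captures the most (3).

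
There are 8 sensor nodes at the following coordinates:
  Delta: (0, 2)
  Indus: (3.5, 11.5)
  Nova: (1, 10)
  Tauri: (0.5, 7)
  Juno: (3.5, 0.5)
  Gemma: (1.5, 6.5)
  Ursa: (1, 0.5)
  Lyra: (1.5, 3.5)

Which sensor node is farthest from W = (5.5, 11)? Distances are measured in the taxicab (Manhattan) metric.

Ursa

d(W, Delta) = 5.5 + 9 = 14.5
d(W, Indus) = 2 + 0.5 = 2.5
d(W, Nova) = 4.5 + 1 = 5.5
d(W, Tauri) = 5 + 4 = 9
d(W, Juno) = 2 + 10.5 = 12.5
d(W, Gemma) = 4 + 4.5 = 8.5
d(W, Ursa) = 4.5 + 10.5 = 15
d(W, Lyra) = 4 + 7.5 = 11.5
The largest is to Ursa.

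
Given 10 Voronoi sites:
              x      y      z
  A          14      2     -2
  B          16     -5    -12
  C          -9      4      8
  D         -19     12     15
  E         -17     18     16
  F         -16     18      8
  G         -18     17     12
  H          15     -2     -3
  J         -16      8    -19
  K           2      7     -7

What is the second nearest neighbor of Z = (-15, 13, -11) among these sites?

K

Compare squared distances (the ordering matches that of the actual distances):
|ZA|² = (-15−14)² + (13−2)² + (-11−(-2))² = 841 + 121 + 81 = 1043
|ZB|² = (-15−16)² + (13−(-5))² + (-11−(-12))² = 961 + 324 + 1 = 1286
|ZC|² = (-15−(-9))² + (13−4)² + (-11−8)² = 36 + 81 + 361 = 478
|ZD|² = (-15−(-19))² + (13−12)² + (-11−15)² = 16 + 1 + 676 = 693
|ZE|² = (-15−(-17))² + (13−18)² + (-11−16)² = 4 + 25 + 729 = 758
|ZF|² = (-15−(-16))² + (13−18)² + (-11−8)² = 1 + 25 + 361 = 387
|ZG|² = (-15−(-18))² + (13−17)² + (-11−12)² = 9 + 16 + 529 = 554
|ZH|² = (-15−15)² + (13−(-2))² + (-11−(-3))² = 900 + 225 + 64 = 1189
|ZJ|² = (-15−(-16))² + (13−8)² + (-11−(-19))² = 1 + 25 + 64 = 90
|ZK|² = (-15−2)² + (13−7)² + (-11−(-7))² = 289 + 36 + 16 = 341
Sorted ascending: J, K, F, … — the second-nearest is K.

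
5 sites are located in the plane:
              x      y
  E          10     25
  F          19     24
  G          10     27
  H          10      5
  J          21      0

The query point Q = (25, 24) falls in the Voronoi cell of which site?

F

Since √ is increasing, it suffices to compare squared distances:
|QE|² = (25−10)² + (24−25)² = 225 + 1 = 226
|QF|² = (25−19)² + (24−24)² = 36 + 0 = 36
|QG|² = (25−10)² + (24−27)² = 225 + 9 = 234
|QH|² = (25−10)² + (24−5)² = 225 + 361 = 586
|QJ|² = (25−21)² + (24−0)² = 16 + 576 = 592
Minimum is at F.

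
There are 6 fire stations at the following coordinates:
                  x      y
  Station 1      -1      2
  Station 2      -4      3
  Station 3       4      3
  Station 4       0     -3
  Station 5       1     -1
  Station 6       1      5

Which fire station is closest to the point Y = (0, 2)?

Squared Euclidean distances:
d²(Y, Station 1) = (0−(-1))² + (2−2)² = 1 + 0 = 1
d²(Y, Station 2) = (0−(-4))² + (2−3)² = 16 + 1 = 17
d²(Y, Station 3) = (0−4)² + (2−3)² = 16 + 1 = 17
d²(Y, Station 4) = (0−0)² + (2−(-3))² = 0 + 25 = 25
d²(Y, Station 5) = (0−1)² + (2−(-1))² = 1 + 9 = 10
d²(Y, Station 6) = (0−1)² + (2−5)² = 1 + 9 = 10
The smallest is to Station 1, so Y lies in the Voronoi region of Station 1.

Station 1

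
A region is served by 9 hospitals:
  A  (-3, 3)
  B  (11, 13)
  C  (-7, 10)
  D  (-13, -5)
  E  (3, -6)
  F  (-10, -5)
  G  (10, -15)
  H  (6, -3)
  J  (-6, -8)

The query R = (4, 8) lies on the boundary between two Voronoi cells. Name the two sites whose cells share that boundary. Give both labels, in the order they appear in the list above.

A and B

Squared distances from R to each site:
|RA|² = 49 + 25 = 74
|RB|² = 49 + 25 = 74
|RC|² = 121 + 4 = 125
|RD|² = 289 + 169 = 458
|RE|² = 1 + 196 = 197
|RF|² = 196 + 169 = 365
|RG|² = 36 + 529 = 565
|RH|² = 4 + 121 = 125
|RJ|² = 100 + 256 = 356
R is equidistant from A and B (both at squared distance 74), and every other site is strictly farther — so R lies on the A–B Voronoi edge.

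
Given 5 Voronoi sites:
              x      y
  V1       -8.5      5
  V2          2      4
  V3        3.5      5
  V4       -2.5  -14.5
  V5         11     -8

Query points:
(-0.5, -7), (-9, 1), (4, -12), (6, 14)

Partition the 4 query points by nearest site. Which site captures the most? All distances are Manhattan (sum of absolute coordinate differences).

(-0.5, -7) — d to each: V1:20, V2:13.5, V3:16, V4:9.5, V5:12.5 → nearest is V4
(-9, 1) — d to each: V1:4.5, V2:14, V3:16.5, V4:22, V5:29 → nearest is V1
(4, -12) — d to each: V1:29.5, V2:18, V3:17.5, V4:9, V5:11 → nearest is V4
(6, 14) — d to each: V1:23.5, V2:14, V3:11.5, V4:37, V5:27 → nearest is V3
Tally — V1:1, V3:1, V4:2. V4 captures the most (2).

V4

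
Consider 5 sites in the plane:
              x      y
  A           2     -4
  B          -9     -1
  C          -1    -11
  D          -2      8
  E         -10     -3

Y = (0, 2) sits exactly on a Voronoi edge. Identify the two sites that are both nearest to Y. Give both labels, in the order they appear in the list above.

Squared distances from Y to each site:
|YA|² = (0−2)² + (2−(-4))² = 4 + 36 = 40
|YB|² = (0−(-9))² + (2−(-1))² = 81 + 9 = 90
|YC|² = (0−(-1))² + (2−(-11))² = 1 + 169 = 170
|YD|² = (0−(-2))² + (2−8)² = 4 + 36 = 40
|YE|² = (0−(-10))² + (2−(-3))² = 100 + 25 = 125
Y is equidistant from A and D (both at squared distance 40), and every other site is strictly farther — so Y lies on the A–D Voronoi edge.

A and D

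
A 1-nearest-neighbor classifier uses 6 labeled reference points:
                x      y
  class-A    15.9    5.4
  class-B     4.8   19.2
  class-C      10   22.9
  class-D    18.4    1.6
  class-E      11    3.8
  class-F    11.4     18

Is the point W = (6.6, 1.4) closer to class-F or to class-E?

Compare squared distances:
d²(W, class-F) = (6.6−11.4)² + (1.4−18)² = 23.04 + 275.56 = 298.6
d²(W, class-E) = (6.6−11)² + (1.4−3.8)² = 19.36 + 5.76 = 25.12
298.6 > 25.12, so class-E is closer.

class-E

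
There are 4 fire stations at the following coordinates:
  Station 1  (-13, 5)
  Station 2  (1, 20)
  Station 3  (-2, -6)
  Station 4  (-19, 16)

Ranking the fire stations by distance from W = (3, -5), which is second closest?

Since √ is increasing, it suffices to compare squared distances:
d²(W, Station 1) = (3−(-13))² + (-5−5)² = 256 + 100 = 356
d²(W, Station 2) = (3−1)² + (-5−20)² = 4 + 625 = 629
d²(W, Station 3) = (3−(-2))² + (-5−(-6))² = 25 + 1 = 26
d²(W, Station 4) = (3−(-19))² + (-5−16)² = 484 + 441 = 925
Sorted ascending: Station 3, Station 1, Station 2, … — the second-nearest is Station 1.

Station 1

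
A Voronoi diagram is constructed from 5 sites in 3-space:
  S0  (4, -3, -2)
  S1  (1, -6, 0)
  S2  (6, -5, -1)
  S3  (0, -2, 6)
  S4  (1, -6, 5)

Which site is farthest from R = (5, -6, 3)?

S3

Compare squared distances (the ordering matches that of the actual distances):
|RS0|² = (5−4)² + (-6−(-3))² + (3−(-2))² = 1 + 9 + 25 = 35
|RS1|² = (5−1)² + (-6−(-6))² + (3−0)² = 16 + 0 + 9 = 25
|RS2|² = (5−6)² + (-6−(-5))² + (3−(-1))² = 1 + 1 + 16 = 18
|RS3|² = (5−0)² + (-6−(-2))² + (3−6)² = 25 + 16 + 9 = 50
|RS4|² = (5−1)² + (-6−(-6))² + (3−5)² = 16 + 0 + 4 = 20
The largest is to S3.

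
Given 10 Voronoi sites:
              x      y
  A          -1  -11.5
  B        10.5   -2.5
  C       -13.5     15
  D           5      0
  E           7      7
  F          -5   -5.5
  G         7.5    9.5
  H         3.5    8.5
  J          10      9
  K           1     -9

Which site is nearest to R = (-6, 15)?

Since √ is increasing, it suffices to compare squared distances:
|RA|² = 25 + 702.25 = 727.25
|RB|² = 272.25 + 306.25 = 578.5
|RC|² = 56.25 + 0 = 56.25
|RD|² = 121 + 225 = 346
|RE|² = 169 + 64 = 233
|RF|² = 1 + 420.25 = 421.25
|RG|² = 182.25 + 30.25 = 212.5
|RH|² = 90.25 + 42.25 = 132.5
|RJ|² = 256 + 36 = 292
|RK|² = 49 + 576 = 625
Minimum is at C.

C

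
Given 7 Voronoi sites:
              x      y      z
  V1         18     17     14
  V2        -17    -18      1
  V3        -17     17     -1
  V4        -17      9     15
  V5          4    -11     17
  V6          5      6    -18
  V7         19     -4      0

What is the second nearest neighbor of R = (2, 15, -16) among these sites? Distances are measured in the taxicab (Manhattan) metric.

V3

d(R,V1) = |2−18| + |15−17| + |-16−14| = 16 + 2 + 30 = 48
d(R,V2) = |2−(-17)| + |15−(-18)| + |-16−1| = 19 + 33 + 17 = 69
d(R,V3) = |2−(-17)| + |15−17| + |-16−(-1)| = 19 + 2 + 15 = 36
d(R,V4) = |2−(-17)| + |15−9| + |-16−15| = 19 + 6 + 31 = 56
d(R,V5) = |2−4| + |15−(-11)| + |-16−17| = 2 + 26 + 33 = 61
d(R,V6) = |2−5| + |15−6| + |-16−(-18)| = 3 + 9 + 2 = 14
d(R,V7) = |2−19| + |15−(-4)| + |-16−0| = 17 + 19 + 16 = 52
Sorted ascending: V6, V3, V1, … — the second-nearest is V3.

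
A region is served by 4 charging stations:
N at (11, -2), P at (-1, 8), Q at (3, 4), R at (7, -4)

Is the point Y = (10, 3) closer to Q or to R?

Compare squared distances:
|YQ|² = (10−3)² + (3−4)² = 49 + 1 = 50
|YR|² = (10−7)² + (3−(-4))² = 9 + 49 = 58
50 < 58, so Q is closer.

Q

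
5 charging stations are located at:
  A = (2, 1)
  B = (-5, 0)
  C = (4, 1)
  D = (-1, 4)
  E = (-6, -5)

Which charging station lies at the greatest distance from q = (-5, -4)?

Compare squared distances (the ordering matches that of the actual distances):
|qA|² = 49 + 25 = 74
|qB|² = 0 + 16 = 16
|qC|² = 81 + 25 = 106
|qD|² = 16 + 64 = 80
|qE|² = 1 + 1 = 2
The largest is to C.

C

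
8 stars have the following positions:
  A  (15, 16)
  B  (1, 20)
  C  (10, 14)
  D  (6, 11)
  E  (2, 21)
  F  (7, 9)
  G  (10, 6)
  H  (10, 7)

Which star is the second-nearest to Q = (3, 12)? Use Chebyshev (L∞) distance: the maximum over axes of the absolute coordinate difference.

d(Q,A) = max(12, 4) = 12
d(Q,B) = max(2, 8) = 8
d(Q,C) = max(7, 2) = 7
d(Q,D) = max(3, 1) = 3
d(Q,E) = max(1, 9) = 9
d(Q,F) = max(4, 3) = 4
d(Q,G) = max(7, 6) = 7
d(Q,H) = max(7, 5) = 7
Sorted ascending: D, F, C, … — the second-nearest is F.

F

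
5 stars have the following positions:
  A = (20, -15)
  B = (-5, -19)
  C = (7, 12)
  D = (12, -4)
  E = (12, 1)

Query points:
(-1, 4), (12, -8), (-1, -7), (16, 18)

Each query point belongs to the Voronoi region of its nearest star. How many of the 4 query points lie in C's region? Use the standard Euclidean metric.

2

(-1, 4) — d² to each: A:802, B:545, C:128, D:233, E:178 → nearest is C
(12, -8) — d² to each: A:113, B:410, C:425, D:16, E:81 → nearest is D
(-1, -7) — d² to each: A:505, B:160, C:425, D:178, E:233 → nearest is B
(16, 18) — d² to each: A:1105, B:1810, C:117, D:500, E:305 → nearest is C
2 of the 4 points have C as nearest.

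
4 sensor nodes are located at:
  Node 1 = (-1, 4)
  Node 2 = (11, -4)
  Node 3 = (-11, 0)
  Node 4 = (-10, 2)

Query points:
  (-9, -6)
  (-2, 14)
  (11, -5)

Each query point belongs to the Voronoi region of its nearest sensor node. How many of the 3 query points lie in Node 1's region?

(-9, -6) — d² to each: Node 1:164, Node 2:404, Node 3:40, Node 4:65 → nearest is Node 3
(-2, 14) — d² to each: Node 1:101, Node 2:493, Node 3:277, Node 4:208 → nearest is Node 1
(11, -5) — d² to each: Node 1:225, Node 2:1, Node 3:509, Node 4:490 → nearest is Node 2
1 of the 3 points has Node 1 as nearest.

1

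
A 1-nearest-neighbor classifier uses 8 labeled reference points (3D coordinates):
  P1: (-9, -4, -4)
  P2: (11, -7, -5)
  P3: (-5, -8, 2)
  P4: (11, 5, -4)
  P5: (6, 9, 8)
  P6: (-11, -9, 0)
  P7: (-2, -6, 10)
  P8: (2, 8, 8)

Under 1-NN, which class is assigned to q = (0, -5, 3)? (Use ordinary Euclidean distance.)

P3

Squared Euclidean distances:
|qP1|² = 81 + 1 + 49 = 131
|qP2|² = 121 + 4 + 64 = 189
|qP3|² = 25 + 9 + 1 = 35
|qP4|² = 121 + 100 + 49 = 270
|qP5|² = 36 + 196 + 25 = 257
|qP6|² = 121 + 16 + 9 = 146
|qP7|² = 4 + 1 + 49 = 54
|qP8|² = 4 + 169 + 25 = 198
P3 is nearest.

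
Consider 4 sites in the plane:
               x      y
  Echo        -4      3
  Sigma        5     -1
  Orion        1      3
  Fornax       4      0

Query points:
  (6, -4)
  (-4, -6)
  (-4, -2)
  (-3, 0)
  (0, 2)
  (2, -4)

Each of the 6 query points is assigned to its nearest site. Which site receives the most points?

(6, -4) — d² to each: Echo:149, Sigma:10, Orion:74, Fornax:20 → nearest is Sigma
(-4, -6) — d² to each: Echo:81, Sigma:106, Orion:106, Fornax:100 → nearest is Echo
(-4, -2) — d² to each: Echo:25, Sigma:82, Orion:50, Fornax:68 → nearest is Echo
(-3, 0) — d² to each: Echo:10, Sigma:65, Orion:25, Fornax:49 → nearest is Echo
(0, 2) — d² to each: Echo:17, Sigma:34, Orion:2, Fornax:20 → nearest is Orion
(2, -4) — d² to each: Echo:85, Sigma:18, Orion:50, Fornax:20 → nearest is Sigma
Tally — Echo:3, Sigma:2, Orion:1. Echo captures the most (3).

Echo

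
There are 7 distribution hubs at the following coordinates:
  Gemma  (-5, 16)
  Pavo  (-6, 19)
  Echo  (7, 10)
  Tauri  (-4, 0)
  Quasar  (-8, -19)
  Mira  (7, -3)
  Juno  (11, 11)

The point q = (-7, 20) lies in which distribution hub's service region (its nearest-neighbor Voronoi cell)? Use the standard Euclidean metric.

Since √ is increasing, it suffices to compare squared distances:
d²(q, Gemma) = (-7−(-5))² + (20−16)² = 4 + 16 = 20
d²(q, Pavo) = (-7−(-6))² + (20−19)² = 1 + 1 = 2
d²(q, Echo) = (-7−7)² + (20−10)² = 196 + 100 = 296
d²(q, Tauri) = (-7−(-4))² + (20−0)² = 9 + 400 = 409
d²(q, Quasar) = (-7−(-8))² + (20−(-19))² = 1 + 1521 = 1522
d²(q, Mira) = (-7−7)² + (20−(-3))² = 196 + 529 = 725
d²(q, Juno) = (-7−11)² + (20−11)² = 324 + 81 = 405
Minimum is at Pavo.

Pavo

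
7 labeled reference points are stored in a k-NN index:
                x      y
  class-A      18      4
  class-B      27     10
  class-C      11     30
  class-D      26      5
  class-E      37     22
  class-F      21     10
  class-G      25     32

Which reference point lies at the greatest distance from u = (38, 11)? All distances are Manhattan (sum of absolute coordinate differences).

class-C

d(u, class-A) = |38−18| + |11−4| = 20 + 7 = 27
d(u, class-B) = |38−27| + |11−10| = 11 + 1 = 12
d(u, class-C) = |38−11| + |11−30| = 27 + 19 = 46
d(u, class-D) = |38−26| + |11−5| = 12 + 6 = 18
d(u, class-E) = |38−37| + |11−22| = 1 + 11 = 12
d(u, class-F) = |38−21| + |11−10| = 17 + 1 = 18
d(u, class-G) = |38−25| + |11−32| = 13 + 21 = 34
The largest is to class-C.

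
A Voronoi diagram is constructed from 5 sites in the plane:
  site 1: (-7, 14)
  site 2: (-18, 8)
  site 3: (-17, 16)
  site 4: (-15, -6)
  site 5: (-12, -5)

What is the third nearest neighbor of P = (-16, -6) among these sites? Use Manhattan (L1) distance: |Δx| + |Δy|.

site 2

d(P, site 1) = 9 + 20 = 29
d(P, site 2) = 2 + 14 = 16
d(P, site 3) = 1 + 22 = 23
d(P, site 4) = 1 + 0 = 1
d(P, site 5) = 4 + 1 = 5
Sorted ascending: site 4, site 5, site 2, site 3, … — the third-nearest is site 2.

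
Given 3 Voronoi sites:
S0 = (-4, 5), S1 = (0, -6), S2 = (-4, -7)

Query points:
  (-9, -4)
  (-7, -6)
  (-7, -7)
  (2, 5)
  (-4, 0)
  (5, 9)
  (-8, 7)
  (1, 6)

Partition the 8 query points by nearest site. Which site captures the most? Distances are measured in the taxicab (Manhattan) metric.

(-9, -4) — d to each: S0:14, S1:11, S2:8 → nearest is S2
(-7, -6) — d to each: S0:14, S1:7, S2:4 → nearest is S2
(-7, -7) — d to each: S0:15, S1:8, S2:3 → nearest is S2
(2, 5) — d to each: S0:6, S1:13, S2:18 → nearest is S0
(-4, 0) — d to each: S0:5, S1:10, S2:7 → nearest is S0
(5, 9) — d to each: S0:13, S1:20, S2:25 → nearest is S0
(-8, 7) — d to each: S0:6, S1:21, S2:18 → nearest is S0
(1, 6) — d to each: S0:6, S1:13, S2:18 → nearest is S0
Tally — S0:5, S2:3. S0 captures the most (5).

S0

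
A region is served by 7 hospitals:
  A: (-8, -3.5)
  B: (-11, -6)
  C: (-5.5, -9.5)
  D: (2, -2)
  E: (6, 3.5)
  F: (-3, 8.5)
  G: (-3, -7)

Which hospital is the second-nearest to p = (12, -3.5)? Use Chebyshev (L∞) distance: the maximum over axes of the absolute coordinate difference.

d(p,A) = max(20, 0) = 20
d(p,B) = max(23, 2.5) = 23
d(p,C) = max(17.5, 6) = 17.5
d(p,D) = max(10, 1.5) = 10
d(p,E) = max(6, 7) = 7
d(p,F) = max(15, 12) = 15
d(p,G) = max(15, 3.5) = 15
Sorted ascending: E, D, F, … — the second-nearest is D.

D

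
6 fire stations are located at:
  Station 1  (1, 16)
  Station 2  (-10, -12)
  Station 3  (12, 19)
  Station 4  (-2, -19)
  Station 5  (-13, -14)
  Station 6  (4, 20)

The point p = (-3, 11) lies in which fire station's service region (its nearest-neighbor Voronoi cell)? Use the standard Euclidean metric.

Station 1

Compare squared distances (the ordering matches that of the actual distances):
d²(p, Station 1) = (-3−1)² + (11−16)² = 16 + 25 = 41
d²(p, Station 2) = (-3−(-10))² + (11−(-12))² = 49 + 529 = 578
d²(p, Station 3) = (-3−12)² + (11−19)² = 225 + 64 = 289
d²(p, Station 4) = (-3−(-2))² + (11−(-19))² = 1 + 900 = 901
d²(p, Station 5) = (-3−(-13))² + (11−(-14))² = 100 + 625 = 725
d²(p, Station 6) = (-3−4)² + (11−20)² = 49 + 81 = 130
The smallest is to Station 1, so p lies in the Voronoi region of Station 1.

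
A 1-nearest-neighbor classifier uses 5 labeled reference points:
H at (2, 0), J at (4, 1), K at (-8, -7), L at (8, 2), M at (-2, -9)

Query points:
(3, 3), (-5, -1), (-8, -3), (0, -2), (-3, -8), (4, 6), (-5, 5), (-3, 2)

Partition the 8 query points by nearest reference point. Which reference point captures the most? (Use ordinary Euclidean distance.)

(3, 3) — d² to each: H:10, J:5, K:221, L:26, M:169 → nearest is J
(-5, -1) — d² to each: H:50, J:85, K:45, L:178, M:73 → nearest is K
(-8, -3) — d² to each: H:109, J:160, K:16, L:281, M:72 → nearest is K
(0, -2) — d² to each: H:8, J:25, K:89, L:80, M:53 → nearest is H
(-3, -8) — d² to each: H:89, J:130, K:26, L:221, M:2 → nearest is M
(4, 6) — d² to each: H:40, J:25, K:313, L:32, M:261 → nearest is J
(-5, 5) — d² to each: H:74, J:97, K:153, L:178, M:205 → nearest is H
(-3, 2) — d² to each: H:29, J:50, K:106, L:121, M:122 → nearest is H
Tally — H:3, J:2, K:2, M:1. H captures the most (3).

H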